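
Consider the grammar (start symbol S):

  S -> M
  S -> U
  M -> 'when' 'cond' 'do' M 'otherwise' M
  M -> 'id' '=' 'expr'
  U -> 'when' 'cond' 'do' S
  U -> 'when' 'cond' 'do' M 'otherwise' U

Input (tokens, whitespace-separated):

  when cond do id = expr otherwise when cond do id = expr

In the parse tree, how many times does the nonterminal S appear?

[S [U when cond do [M id = expr] otherwise [U when cond do [S [M id = expr]]]]]

2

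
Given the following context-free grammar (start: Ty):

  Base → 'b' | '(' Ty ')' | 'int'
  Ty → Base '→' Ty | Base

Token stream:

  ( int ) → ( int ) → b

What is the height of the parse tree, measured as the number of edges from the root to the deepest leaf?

5

[Ty [Base ( [Ty [Base int]] )] → [Ty [Base ( [Ty [Base int]] )] → [Ty [Base b]]]]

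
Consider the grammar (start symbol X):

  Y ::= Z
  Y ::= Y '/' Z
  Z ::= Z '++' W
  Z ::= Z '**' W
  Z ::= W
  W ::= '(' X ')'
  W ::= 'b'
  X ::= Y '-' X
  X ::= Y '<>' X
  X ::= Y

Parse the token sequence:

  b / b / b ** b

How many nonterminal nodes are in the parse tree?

12

[X [Y [Y [Y [Z [W b]]] / [Z [W b]]] / [Z [Z [W b]] ** [W b]]]]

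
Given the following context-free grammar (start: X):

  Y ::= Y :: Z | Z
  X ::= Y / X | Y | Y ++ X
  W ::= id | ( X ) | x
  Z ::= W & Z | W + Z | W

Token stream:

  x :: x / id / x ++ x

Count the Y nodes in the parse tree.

5

[X [Y [Y [Z [W x]]] :: [Z [W x]]] / [X [Y [Z [W id]]] / [X [Y [Z [W x]]] ++ [X [Y [Z [W x]]]]]]]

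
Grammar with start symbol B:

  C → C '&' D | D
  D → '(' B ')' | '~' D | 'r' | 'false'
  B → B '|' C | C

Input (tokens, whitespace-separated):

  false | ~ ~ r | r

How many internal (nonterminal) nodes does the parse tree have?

[B [B [B [C [D false]]] | [C [D ~ [D ~ [D r]]]]] | [C [D r]]]

11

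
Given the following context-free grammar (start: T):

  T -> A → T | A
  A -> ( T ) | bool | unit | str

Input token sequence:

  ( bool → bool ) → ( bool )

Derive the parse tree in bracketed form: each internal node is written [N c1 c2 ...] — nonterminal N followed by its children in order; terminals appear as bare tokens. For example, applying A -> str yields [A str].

T
A → T
( T ) → T
( A → T ) → T
( bool → T ) → T
( bool → A ) → T
( bool → bool ) → T
( bool → bool ) → A
( bool → bool ) → ( T )
( bool → bool ) → ( A )
( bool → bool ) → ( bool )

[T [A ( [T [A bool] → [T [A bool]]] )] → [T [A ( [T [A bool]] )]]]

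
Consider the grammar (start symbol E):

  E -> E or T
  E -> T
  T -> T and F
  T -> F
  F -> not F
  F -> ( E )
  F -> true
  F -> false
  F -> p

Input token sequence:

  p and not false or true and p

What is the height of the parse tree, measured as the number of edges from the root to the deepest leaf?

5

[E [E [T [T [F p]] and [F not [F false]]]] or [T [T [F true]] and [F p]]]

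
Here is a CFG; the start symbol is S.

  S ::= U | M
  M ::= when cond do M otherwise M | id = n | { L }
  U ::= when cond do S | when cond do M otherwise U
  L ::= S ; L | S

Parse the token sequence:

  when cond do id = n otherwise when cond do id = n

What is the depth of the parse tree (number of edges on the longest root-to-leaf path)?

[S [U when cond do [M id = n] otherwise [U when cond do [S [M id = n]]]]]

5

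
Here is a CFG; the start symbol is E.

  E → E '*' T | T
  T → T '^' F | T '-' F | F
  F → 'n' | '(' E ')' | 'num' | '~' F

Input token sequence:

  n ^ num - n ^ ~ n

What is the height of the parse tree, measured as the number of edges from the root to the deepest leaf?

6

[E [T [T [T [T [F n]] ^ [F num]] - [F n]] ^ [F ~ [F n]]]]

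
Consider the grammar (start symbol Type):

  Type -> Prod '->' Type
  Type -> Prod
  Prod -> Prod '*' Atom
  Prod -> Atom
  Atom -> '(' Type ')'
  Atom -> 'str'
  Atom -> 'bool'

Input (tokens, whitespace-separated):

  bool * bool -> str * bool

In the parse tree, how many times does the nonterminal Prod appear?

4

[Type [Prod [Prod [Atom bool]] * [Atom bool]] -> [Type [Prod [Prod [Atom str]] * [Atom bool]]]]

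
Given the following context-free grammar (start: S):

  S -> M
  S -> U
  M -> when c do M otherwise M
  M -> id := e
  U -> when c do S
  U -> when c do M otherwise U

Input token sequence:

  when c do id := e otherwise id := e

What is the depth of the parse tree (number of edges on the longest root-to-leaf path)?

3

[S [M when c do [M id := e] otherwise [M id := e]]]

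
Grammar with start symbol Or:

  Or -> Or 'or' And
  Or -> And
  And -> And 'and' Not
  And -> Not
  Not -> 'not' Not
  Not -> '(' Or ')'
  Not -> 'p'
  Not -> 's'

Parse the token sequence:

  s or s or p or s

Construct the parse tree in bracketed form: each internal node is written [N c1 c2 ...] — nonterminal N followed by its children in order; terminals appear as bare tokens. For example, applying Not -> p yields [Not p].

[Or [Or [Or [Or [And [Not s]]] or [And [Not s]]] or [And [Not p]]] or [And [Not s]]]

Or
Or or And
Or or And or And
Or or And or And or And
And or And or And or And
Not or And or And or And
s or And or And or And
s or Not or And or And
s or s or And or And
s or s or Not or And
s or s or p or And
s or s or p or Not
s or s or p or s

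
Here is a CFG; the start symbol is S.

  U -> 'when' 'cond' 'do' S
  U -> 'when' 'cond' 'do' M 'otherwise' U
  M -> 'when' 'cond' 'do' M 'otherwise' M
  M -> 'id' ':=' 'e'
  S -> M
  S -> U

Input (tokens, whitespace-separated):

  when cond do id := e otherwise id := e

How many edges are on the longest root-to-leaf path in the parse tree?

[S [M when cond do [M id := e] otherwise [M id := e]]]

3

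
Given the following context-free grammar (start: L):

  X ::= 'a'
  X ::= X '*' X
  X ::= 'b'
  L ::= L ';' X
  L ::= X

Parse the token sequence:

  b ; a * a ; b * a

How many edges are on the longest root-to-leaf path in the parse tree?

[L [L [L [X b]] ; [X [X a] * [X a]]] ; [X [X b] * [X a]]]

4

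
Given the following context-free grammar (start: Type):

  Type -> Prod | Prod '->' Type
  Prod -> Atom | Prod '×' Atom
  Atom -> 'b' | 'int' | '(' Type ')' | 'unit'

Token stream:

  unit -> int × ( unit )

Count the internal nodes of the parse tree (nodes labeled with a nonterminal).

11

[Type [Prod [Atom unit]] -> [Type [Prod [Prod [Atom int]] × [Atom ( [Type [Prod [Atom unit]]] )]]]]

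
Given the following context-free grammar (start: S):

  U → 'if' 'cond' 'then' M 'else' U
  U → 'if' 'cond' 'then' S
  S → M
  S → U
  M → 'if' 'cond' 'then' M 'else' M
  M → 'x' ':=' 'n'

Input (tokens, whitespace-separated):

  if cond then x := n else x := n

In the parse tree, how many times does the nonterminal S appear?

1

[S [M if cond then [M x := n] else [M x := n]]]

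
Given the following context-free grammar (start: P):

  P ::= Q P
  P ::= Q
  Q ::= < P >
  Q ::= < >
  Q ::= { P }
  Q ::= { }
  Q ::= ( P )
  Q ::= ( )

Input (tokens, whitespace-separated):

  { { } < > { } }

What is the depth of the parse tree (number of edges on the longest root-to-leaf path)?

6

[P [Q { [P [Q { }] [P [Q < >] [P [Q { }]]]] }]]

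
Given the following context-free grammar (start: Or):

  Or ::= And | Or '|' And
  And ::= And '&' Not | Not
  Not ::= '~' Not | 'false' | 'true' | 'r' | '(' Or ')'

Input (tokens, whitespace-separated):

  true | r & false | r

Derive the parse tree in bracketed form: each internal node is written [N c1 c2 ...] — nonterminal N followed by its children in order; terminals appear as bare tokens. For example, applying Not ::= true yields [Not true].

[Or [Or [Or [And [Not true]]] | [And [And [Not r]] & [Not false]]] | [And [Not r]]]

Or
Or | And
Or | And | And
And | And | And
Not | And | And
true | And | And
true | And & Not | And
true | Not & Not | And
true | r & Not | And
true | r & false | And
true | r & false | Not
true | r & false | r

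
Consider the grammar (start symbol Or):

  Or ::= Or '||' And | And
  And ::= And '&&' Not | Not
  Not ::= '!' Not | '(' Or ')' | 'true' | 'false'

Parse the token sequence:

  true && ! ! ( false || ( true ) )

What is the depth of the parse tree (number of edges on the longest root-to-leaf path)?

11

[Or [And [And [Not true]] && [Not ! [Not ! [Not ( [Or [Or [And [Not false]]] || [And [Not ( [Or [And [Not true]]] )]]] )]]]]]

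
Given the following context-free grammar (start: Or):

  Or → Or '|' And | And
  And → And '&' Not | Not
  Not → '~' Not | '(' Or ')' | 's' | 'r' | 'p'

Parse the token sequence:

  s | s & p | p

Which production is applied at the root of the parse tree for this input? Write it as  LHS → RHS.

[Or [Or [Or [And [Not s]]] | [And [And [Not s]] & [Not p]]] | [And [Not p]]]

Or → Or '|' And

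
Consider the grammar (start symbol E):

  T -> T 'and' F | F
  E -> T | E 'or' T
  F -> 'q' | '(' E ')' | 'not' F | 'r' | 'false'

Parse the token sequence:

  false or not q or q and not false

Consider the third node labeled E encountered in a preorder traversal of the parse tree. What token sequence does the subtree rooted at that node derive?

false

[E [E [E [T [F false]]] or [T [F not [F q]]]] or [T [T [F q]] and [F not [F false]]]]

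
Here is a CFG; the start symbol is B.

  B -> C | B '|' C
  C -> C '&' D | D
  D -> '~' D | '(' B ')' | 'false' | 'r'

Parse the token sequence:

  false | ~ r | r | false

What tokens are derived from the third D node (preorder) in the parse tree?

[B [B [B [B [C [D false]]] | [C [D ~ [D r]]]] | [C [D r]]] | [C [D false]]]

r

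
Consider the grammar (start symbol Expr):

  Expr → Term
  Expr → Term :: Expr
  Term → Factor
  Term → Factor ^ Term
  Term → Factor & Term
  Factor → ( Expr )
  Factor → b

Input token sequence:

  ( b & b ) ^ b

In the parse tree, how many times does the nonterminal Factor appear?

[Expr [Term [Factor ( [Expr [Term [Factor b] & [Term [Factor b]]]] )] ^ [Term [Factor b]]]]

4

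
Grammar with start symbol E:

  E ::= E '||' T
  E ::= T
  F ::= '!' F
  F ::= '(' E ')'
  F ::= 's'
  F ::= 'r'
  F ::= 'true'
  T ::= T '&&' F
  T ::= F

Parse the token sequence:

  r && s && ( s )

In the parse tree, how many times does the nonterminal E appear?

[E [T [T [T [F r]] && [F s]] && [F ( [E [T [F s]]] )]]]

2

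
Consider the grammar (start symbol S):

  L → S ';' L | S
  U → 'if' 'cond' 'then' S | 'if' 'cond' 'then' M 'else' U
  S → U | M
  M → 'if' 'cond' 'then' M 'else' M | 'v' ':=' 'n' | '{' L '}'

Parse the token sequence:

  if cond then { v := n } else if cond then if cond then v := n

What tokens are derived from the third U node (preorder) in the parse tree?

if cond then v := n

[S [U if cond then [M { [L [S [M v := n]]] }] else [U if cond then [S [U if cond then [S [M v := n]]]]]]]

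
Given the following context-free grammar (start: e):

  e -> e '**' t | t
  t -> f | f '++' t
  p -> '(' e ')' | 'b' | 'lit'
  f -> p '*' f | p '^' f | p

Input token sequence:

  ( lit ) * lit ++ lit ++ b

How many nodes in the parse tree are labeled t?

[e [t [f [p ( [e [t [f [p lit]]]] )] * [f [p lit]]] ++ [t [f [p lit]] ++ [t [f [p b]]]]]]

4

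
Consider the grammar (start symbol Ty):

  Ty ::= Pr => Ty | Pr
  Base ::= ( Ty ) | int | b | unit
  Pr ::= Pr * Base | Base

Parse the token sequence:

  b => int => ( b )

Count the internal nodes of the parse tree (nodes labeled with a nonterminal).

12

[Ty [Pr [Base b]] => [Ty [Pr [Base int]] => [Ty [Pr [Base ( [Ty [Pr [Base b]]] )]]]]]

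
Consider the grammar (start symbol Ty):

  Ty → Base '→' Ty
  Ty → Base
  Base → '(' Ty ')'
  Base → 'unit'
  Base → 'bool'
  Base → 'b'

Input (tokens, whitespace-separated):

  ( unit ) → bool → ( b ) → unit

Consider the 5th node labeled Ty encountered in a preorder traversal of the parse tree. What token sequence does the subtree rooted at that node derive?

b

[Ty [Base ( [Ty [Base unit]] )] → [Ty [Base bool] → [Ty [Base ( [Ty [Base b]] )] → [Ty [Base unit]]]]]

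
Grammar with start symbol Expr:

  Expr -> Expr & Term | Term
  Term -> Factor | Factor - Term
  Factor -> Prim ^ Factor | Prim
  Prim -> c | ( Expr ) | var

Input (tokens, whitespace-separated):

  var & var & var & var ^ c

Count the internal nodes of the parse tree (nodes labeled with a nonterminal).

18

[Expr [Expr [Expr [Expr [Term [Factor [Prim var]]]] & [Term [Factor [Prim var]]]] & [Term [Factor [Prim var]]]] & [Term [Factor [Prim var] ^ [Factor [Prim c]]]]]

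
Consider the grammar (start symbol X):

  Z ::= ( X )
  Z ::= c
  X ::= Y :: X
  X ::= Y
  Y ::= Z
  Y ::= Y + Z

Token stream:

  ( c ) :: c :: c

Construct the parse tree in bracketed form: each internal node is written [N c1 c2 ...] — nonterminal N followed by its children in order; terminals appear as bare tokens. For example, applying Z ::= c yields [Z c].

X
Y :: X
Z :: X
( X ) :: X
( Y ) :: X
( Z ) :: X
( c ) :: X
( c ) :: Y :: X
( c ) :: Z :: X
( c ) :: c :: X
( c ) :: c :: Y
( c ) :: c :: Z
( c ) :: c :: c

[X [Y [Z ( [X [Y [Z c]]] )]] :: [X [Y [Z c]] :: [X [Y [Z c]]]]]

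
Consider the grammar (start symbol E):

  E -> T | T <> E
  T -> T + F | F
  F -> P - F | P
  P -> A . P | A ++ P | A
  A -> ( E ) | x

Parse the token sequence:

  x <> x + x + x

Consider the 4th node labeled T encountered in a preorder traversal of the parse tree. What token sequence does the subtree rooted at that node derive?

[E [T [F [P [A x]]]] <> [E [T [T [T [F [P [A x]]]] + [F [P [A x]]]] + [F [P [A x]]]]]]

x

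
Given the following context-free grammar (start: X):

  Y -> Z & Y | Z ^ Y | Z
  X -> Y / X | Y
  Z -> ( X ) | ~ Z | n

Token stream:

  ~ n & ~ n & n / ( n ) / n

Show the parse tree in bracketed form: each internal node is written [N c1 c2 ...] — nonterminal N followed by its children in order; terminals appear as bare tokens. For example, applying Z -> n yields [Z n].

[X [Y [Z ~ [Z n]] & [Y [Z ~ [Z n]] & [Y [Z n]]]] / [X [Y [Z ( [X [Y [Z n]]] )]] / [X [Y [Z n]]]]]

X
Y / X
Z & Y / X
~ Z & Y / X
~ n & Y / X
~ n & Z & Y / X
~ n & ~ Z & Y / X
~ n & ~ n & Y / X
~ n & ~ n & Z / X
~ n & ~ n & n / X
~ n & ~ n & n / Y / X
~ n & ~ n & n / Z / X
~ n & ~ n & n / ( X ) / X
~ n & ~ n & n / ( Y ) / X
~ n & ~ n & n / ( Z ) / X
~ n & ~ n & n / ( n ) / X
~ n & ~ n & n / ( n ) / Y
~ n & ~ n & n / ( n ) / Z
~ n & ~ n & n / ( n ) / n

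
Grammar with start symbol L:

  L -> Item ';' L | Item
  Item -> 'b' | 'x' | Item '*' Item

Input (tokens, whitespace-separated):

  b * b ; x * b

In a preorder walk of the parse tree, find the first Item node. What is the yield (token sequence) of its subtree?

[L [Item [Item b] * [Item b]] ; [L [Item [Item x] * [Item b]]]]

b * b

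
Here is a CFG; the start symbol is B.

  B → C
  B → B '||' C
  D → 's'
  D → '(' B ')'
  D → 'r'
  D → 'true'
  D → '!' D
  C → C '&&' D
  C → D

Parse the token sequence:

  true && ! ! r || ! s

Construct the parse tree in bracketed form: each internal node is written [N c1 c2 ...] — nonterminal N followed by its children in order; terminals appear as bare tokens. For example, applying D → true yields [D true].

[B [B [C [C [D true]] && [D ! [D ! [D r]]]]] || [C [D ! [D s]]]]

B
B || C
C || C
C && D || C
D && D || C
true && D || C
true && ! D || C
true && ! ! D || C
true && ! ! r || C
true && ! ! r || D
true && ! ! r || ! D
true && ! ! r || ! s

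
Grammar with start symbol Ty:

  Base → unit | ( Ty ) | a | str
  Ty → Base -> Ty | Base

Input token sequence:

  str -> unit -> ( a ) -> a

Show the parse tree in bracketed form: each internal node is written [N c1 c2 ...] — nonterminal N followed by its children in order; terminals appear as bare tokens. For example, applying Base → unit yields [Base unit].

Ty
Base -> Ty
str -> Ty
str -> Base -> Ty
str -> unit -> Ty
str -> unit -> Base -> Ty
str -> unit -> ( Ty ) -> Ty
str -> unit -> ( Base ) -> Ty
str -> unit -> ( a ) -> Ty
str -> unit -> ( a ) -> Base
str -> unit -> ( a ) -> a

[Ty [Base str] -> [Ty [Base unit] -> [Ty [Base ( [Ty [Base a]] )] -> [Ty [Base a]]]]]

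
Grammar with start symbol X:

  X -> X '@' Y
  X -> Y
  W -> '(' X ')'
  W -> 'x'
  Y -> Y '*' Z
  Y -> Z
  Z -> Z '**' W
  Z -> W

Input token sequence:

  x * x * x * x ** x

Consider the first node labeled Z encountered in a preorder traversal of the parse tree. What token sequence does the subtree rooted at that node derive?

[X [Y [Y [Y [Y [Z [W x]]] * [Z [W x]]] * [Z [W x]]] * [Z [Z [W x]] ** [W x]]]]

x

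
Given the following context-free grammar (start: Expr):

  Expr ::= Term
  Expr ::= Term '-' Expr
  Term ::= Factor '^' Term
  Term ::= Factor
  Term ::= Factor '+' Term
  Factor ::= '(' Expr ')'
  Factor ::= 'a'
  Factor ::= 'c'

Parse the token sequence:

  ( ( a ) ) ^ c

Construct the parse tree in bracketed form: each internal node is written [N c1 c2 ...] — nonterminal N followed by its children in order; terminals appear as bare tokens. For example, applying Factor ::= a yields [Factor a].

[Expr [Term [Factor ( [Expr [Term [Factor ( [Expr [Term [Factor a]]] )]]] )] ^ [Term [Factor c]]]]

Expr
Term
Factor ^ Term
( Expr ) ^ Term
( Term ) ^ Term
( Factor ) ^ Term
( ( Expr ) ) ^ Term
( ( Term ) ) ^ Term
( ( Factor ) ) ^ Term
( ( a ) ) ^ Term
( ( a ) ) ^ Factor
( ( a ) ) ^ c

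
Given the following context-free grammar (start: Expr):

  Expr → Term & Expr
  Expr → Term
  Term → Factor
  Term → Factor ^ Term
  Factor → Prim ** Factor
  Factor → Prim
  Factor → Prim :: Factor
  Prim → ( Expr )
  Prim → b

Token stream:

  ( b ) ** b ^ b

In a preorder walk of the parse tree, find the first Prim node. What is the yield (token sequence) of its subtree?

( b )

[Expr [Term [Factor [Prim ( [Expr [Term [Factor [Prim b]]]] )] ** [Factor [Prim b]]] ^ [Term [Factor [Prim b]]]]]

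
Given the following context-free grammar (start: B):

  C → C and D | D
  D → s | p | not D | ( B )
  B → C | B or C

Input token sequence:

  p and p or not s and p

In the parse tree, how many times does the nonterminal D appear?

5

[B [B [C [C [D p]] and [D p]]] or [C [C [D not [D s]]] and [D p]]]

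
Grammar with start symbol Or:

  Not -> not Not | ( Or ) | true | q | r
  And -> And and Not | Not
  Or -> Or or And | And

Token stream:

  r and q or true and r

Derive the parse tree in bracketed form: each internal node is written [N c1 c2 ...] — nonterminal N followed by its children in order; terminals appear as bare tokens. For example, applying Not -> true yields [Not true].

[Or [Or [And [And [Not r]] and [Not q]]] or [And [And [Not true]] and [Not r]]]

Or
Or or And
And or And
And and Not or And
Not and Not or And
r and Not or And
r and q or And
r and q or And and Not
r and q or Not and Not
r and q or true and Not
r and q or true and r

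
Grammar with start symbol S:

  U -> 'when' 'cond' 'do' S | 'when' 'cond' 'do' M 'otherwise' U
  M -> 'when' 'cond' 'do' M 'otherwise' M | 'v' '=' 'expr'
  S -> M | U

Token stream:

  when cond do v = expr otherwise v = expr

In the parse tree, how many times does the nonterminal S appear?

[S [M when cond do [M v = expr] otherwise [M v = expr]]]

1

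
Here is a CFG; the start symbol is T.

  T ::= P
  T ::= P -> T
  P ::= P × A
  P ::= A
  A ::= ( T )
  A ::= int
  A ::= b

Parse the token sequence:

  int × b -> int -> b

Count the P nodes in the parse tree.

4

[T [P [P [A int]] × [A b]] -> [T [P [A int]] -> [T [P [A b]]]]]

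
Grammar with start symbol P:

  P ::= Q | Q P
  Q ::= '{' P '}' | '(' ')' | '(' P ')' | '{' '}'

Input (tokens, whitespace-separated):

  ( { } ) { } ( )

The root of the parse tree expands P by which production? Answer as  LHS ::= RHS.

[P [Q ( [P [Q { }]] )] [P [Q { }] [P [Q ( )]]]]

P ::= Q P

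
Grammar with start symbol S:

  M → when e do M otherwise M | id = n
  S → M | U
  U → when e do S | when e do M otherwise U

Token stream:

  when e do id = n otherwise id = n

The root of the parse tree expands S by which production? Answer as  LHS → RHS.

[S [M when e do [M id = n] otherwise [M id = n]]]

S → M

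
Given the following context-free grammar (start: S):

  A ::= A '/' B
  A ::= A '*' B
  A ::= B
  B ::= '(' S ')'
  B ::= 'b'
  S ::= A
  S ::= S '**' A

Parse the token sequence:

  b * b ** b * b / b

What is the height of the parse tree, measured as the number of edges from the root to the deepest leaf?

5

[S [S [A [A [B b]] * [B b]]] ** [A [A [A [B b]] * [B b]] / [B b]]]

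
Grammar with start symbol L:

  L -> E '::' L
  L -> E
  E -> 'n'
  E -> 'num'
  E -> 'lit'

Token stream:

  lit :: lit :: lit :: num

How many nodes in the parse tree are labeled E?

4

[L [E lit] :: [L [E lit] :: [L [E lit] :: [L [E num]]]]]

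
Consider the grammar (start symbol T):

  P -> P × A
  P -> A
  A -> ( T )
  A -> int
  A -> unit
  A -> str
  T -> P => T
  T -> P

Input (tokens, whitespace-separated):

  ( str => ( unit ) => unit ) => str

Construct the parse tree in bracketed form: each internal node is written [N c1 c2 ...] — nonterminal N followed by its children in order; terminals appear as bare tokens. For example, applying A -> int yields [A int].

[T [P [A ( [T [P [A str]] => [T [P [A ( [T [P [A unit]]] )]] => [T [P [A unit]]]]] )]] => [T [P [A str]]]]

T
P => T
A => T
( T ) => T
( P => T ) => T
( A => T ) => T
( str => T ) => T
( str => P => T ) => T
( str => A => T ) => T
( str => ( T ) => T ) => T
( str => ( P ) => T ) => T
( str => ( A ) => T ) => T
( str => ( unit ) => T ) => T
( str => ( unit ) => P ) => T
( str => ( unit ) => A ) => T
( str => ( unit ) => unit ) => T
( str => ( unit ) => unit ) => P
( str => ( unit ) => unit ) => A
( str => ( unit ) => unit ) => str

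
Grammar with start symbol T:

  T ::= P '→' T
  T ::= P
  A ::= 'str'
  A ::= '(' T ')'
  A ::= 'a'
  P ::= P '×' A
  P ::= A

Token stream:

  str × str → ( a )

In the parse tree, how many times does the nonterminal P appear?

4

[T [P [P [A str]] × [A str]] → [T [P [A ( [T [P [A a]]] )]]]]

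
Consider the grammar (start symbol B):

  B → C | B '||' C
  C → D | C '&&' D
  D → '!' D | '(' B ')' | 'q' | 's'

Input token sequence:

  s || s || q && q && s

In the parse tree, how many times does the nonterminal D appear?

[B [B [B [C [D s]]] || [C [D s]]] || [C [C [C [D q]] && [D q]] && [D s]]]

5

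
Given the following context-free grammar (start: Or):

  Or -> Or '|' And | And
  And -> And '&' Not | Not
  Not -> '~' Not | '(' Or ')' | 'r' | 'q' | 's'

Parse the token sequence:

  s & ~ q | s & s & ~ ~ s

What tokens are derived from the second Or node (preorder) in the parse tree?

[Or [Or [And [And [Not s]] & [Not ~ [Not q]]]] | [And [And [And [Not s]] & [Not s]] & [Not ~ [Not ~ [Not s]]]]]

s & ~ q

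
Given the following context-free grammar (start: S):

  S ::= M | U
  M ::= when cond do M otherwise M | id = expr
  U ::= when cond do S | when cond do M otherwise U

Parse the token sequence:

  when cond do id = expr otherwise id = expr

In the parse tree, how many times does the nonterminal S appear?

[S [M when cond do [M id = expr] otherwise [M id = expr]]]

1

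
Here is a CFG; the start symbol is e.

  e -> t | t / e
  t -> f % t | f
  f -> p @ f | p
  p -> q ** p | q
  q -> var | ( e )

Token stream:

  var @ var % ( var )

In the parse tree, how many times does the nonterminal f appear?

[e [t [f [p [q var]] @ [f [p [q var]]]] % [t [f [p [q ( [e [t [f [p [q var]]]]] )]]]]]]

4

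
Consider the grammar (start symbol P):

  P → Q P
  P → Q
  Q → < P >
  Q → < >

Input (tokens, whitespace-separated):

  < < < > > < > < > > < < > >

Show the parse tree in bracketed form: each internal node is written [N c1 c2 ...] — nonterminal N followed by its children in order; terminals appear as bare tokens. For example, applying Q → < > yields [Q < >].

P
Q P
< P > P
< Q P > P
< < P > P > P
< < Q > P > P
< < < > > P > P
< < < > > Q P > P
< < < > > < > P > P
< < < > > < > Q > P
< < < > > < > < > > P
< < < > > < > < > > Q
< < < > > < > < > > < P >
< < < > > < > < > > < Q >
< < < > > < > < > > < < > >

[P [Q < [P [Q < [P [Q < >]] >] [P [Q < >] [P [Q < >]]]] >] [P [Q < [P [Q < >]] >]]]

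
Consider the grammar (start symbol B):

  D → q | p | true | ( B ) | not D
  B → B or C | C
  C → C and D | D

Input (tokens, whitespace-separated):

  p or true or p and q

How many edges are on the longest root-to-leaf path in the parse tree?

5

[B [B [B [C [D p]]] or [C [D true]]] or [C [C [D p]] and [D q]]]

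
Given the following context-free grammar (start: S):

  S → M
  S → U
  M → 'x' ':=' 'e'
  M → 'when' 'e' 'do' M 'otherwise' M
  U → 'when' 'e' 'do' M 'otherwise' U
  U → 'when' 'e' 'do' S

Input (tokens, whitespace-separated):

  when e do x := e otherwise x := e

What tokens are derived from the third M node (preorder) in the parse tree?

[S [M when e do [M x := e] otherwise [M x := e]]]

x := e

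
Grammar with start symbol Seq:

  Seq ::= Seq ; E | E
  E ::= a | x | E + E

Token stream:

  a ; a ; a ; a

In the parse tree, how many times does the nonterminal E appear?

4

[Seq [Seq [Seq [Seq [E a]] ; [E a]] ; [E a]] ; [E a]]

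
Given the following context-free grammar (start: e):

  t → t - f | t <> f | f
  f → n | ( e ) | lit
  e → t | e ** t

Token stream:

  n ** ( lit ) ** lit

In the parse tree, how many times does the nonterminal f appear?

[e [e [e [t [f n]]] ** [t [f ( [e [t [f lit]]] )]]] ** [t [f lit]]]

4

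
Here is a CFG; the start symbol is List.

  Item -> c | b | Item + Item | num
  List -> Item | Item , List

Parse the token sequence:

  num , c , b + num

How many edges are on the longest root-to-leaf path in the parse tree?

[List [Item num] , [List [Item c] , [List [Item [Item b] + [Item num]]]]]

5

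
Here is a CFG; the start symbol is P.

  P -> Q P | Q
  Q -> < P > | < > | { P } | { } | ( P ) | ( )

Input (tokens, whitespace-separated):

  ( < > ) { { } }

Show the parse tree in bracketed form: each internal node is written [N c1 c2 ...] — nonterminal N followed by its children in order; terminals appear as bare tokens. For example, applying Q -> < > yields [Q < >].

[P [Q ( [P [Q < >]] )] [P [Q { [P [Q { }]] }]]]

P
Q P
( P ) P
( Q ) P
( < > ) P
( < > ) Q
( < > ) { P }
( < > ) { Q }
( < > ) { { } }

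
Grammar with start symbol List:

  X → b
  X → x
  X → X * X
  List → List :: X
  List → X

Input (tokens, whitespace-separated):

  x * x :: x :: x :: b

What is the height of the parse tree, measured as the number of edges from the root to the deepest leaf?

[List [List [List [List [X [X x] * [X x]]] :: [X x]] :: [X x]] :: [X b]]

6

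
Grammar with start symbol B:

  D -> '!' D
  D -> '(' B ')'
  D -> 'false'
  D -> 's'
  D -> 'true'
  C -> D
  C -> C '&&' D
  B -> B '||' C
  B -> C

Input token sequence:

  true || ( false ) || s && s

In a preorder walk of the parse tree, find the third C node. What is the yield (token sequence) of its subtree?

[B [B [B [C [D true]]] || [C [D ( [B [C [D false]]] )]]] || [C [C [D s]] && [D s]]]

false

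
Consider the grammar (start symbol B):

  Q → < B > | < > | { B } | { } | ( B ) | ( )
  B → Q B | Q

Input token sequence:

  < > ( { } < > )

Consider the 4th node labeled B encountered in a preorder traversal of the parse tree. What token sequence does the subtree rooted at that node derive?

[B [Q < >] [B [Q ( [B [Q { }] [B [Q < >]]] )]]]

< >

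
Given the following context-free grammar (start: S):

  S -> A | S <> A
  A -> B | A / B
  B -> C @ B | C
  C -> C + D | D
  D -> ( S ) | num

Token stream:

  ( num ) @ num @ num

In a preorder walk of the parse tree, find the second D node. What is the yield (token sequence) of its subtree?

[S [A [B [C [D ( [S [A [B [C [D num]]]]] )]] @ [B [C [D num]] @ [B [C [D num]]]]]]]

num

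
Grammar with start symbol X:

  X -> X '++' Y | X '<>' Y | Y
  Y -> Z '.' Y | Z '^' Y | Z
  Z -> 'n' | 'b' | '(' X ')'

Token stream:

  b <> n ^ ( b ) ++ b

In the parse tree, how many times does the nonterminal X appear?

[X [X [X [Y [Z b]]] <> [Y [Z n] ^ [Y [Z ( [X [Y [Z b]]] )]]]] ++ [Y [Z b]]]

4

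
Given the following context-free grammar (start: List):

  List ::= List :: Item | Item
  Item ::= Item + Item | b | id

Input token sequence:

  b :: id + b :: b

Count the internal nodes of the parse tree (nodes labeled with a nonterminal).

[List [List [List [Item b]] :: [Item [Item id] + [Item b]]] :: [Item b]]

8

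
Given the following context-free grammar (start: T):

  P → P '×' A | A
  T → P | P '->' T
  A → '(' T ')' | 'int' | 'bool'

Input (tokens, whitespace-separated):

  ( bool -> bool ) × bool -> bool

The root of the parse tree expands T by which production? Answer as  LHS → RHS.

[T [P [P [A ( [T [P [A bool]] -> [T [P [A bool]]]] )]] × [A bool]] -> [T [P [A bool]]]]

T → P '->' T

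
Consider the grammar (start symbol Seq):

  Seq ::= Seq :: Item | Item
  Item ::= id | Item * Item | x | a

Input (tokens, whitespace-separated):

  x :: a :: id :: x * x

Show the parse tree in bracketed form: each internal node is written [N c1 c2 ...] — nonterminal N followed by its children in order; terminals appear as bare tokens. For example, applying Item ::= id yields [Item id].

Seq
Seq :: Item
Seq :: Item :: Item
Seq :: Item :: Item :: Item
Item :: Item :: Item :: Item
x :: Item :: Item :: Item
x :: a :: Item :: Item
x :: a :: id :: Item
x :: a :: id :: Item * Item
x :: a :: id :: x * Item
x :: a :: id :: x * x

[Seq [Seq [Seq [Seq [Item x]] :: [Item a]] :: [Item id]] :: [Item [Item x] * [Item x]]]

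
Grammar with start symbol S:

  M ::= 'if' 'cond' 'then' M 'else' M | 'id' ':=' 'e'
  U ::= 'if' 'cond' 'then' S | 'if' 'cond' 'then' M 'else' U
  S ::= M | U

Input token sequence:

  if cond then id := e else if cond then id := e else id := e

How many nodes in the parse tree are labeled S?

1

[S [M if cond then [M id := e] else [M if cond then [M id := e] else [M id := e]]]]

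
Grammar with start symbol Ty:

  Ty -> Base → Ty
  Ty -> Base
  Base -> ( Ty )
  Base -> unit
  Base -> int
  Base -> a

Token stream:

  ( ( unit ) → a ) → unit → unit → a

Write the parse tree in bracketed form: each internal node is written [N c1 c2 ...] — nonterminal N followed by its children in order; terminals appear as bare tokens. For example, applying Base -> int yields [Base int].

Ty
Base → Ty
( Ty ) → Ty
( Base → Ty ) → Ty
( ( Ty ) → Ty ) → Ty
( ( Base ) → Ty ) → Ty
( ( unit ) → Ty ) → Ty
( ( unit ) → Base ) → Ty
( ( unit ) → a ) → Ty
( ( unit ) → a ) → Base → Ty
( ( unit ) → a ) → unit → Ty
( ( unit ) → a ) → unit → Base → Ty
( ( unit ) → a ) → unit → unit → Ty
( ( unit ) → a ) → unit → unit → Base
( ( unit ) → a ) → unit → unit → a

[Ty [Base ( [Ty [Base ( [Ty [Base unit]] )] → [Ty [Base a]]] )] → [Ty [Base unit] → [Ty [Base unit] → [Ty [Base a]]]]]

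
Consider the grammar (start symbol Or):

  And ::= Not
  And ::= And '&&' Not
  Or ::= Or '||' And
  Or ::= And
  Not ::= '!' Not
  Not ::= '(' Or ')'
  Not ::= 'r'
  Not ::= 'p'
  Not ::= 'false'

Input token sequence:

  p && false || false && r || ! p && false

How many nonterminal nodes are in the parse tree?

[Or [Or [Or [And [And [Not p]] && [Not false]]] || [And [And [Not false]] && [Not r]]] || [And [And [Not ! [Not p]]] && [Not false]]]

16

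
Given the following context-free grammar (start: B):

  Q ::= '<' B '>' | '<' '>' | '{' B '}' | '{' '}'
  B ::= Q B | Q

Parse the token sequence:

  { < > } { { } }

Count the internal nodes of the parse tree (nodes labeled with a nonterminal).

[B [Q { [B [Q < >]] }] [B [Q { [B [Q { }]] }]]]

8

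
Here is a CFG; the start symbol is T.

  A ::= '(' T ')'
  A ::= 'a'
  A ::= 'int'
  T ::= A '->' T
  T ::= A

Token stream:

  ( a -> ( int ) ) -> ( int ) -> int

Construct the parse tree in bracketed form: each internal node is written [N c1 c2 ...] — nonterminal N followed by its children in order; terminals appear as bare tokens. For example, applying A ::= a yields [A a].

[T [A ( [T [A a] -> [T [A ( [T [A int]] )]]] )] -> [T [A ( [T [A int]] )] -> [T [A int]]]]

T
A -> T
( T ) -> T
( A -> T ) -> T
( a -> T ) -> T
( a -> A ) -> T
( a -> ( T ) ) -> T
( a -> ( A ) ) -> T
( a -> ( int ) ) -> T
( a -> ( int ) ) -> A -> T
( a -> ( int ) ) -> ( T ) -> T
( a -> ( int ) ) -> ( A ) -> T
( a -> ( int ) ) -> ( int ) -> T
( a -> ( int ) ) -> ( int ) -> A
( a -> ( int ) ) -> ( int ) -> int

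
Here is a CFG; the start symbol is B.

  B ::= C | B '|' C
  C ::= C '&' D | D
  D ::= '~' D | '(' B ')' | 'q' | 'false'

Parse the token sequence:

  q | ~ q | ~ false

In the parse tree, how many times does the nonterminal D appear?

[B [B [B [C [D q]]] | [C [D ~ [D q]]]] | [C [D ~ [D false]]]]

5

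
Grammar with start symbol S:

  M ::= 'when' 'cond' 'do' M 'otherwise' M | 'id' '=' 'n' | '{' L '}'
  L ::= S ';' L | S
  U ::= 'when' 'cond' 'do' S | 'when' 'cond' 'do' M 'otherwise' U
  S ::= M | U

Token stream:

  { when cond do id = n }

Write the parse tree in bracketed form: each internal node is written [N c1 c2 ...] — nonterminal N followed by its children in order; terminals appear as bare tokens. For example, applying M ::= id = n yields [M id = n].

[S [M { [L [S [U when cond do [S [M id = n]]]]] }]]

S
M
{ L }
{ S }
{ U }
{ when cond do S }
{ when cond do M }
{ when cond do id = n }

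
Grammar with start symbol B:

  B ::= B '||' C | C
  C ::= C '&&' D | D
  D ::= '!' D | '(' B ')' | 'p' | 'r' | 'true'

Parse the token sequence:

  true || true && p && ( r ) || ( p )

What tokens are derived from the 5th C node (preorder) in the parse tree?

[B [B [B [C [D true]]] || [C [C [C [D true]] && [D p]] && [D ( [B [C [D r]]] )]]] || [C [D ( [B [C [D p]]] )]]]

r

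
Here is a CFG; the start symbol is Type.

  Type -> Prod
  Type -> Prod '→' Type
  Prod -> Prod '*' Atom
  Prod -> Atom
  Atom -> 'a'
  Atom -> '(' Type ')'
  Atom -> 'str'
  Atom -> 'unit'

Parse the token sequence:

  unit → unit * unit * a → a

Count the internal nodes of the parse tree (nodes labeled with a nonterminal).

13

[Type [Prod [Atom unit]] → [Type [Prod [Prod [Prod [Atom unit]] * [Atom unit]] * [Atom a]] → [Type [Prod [Atom a]]]]]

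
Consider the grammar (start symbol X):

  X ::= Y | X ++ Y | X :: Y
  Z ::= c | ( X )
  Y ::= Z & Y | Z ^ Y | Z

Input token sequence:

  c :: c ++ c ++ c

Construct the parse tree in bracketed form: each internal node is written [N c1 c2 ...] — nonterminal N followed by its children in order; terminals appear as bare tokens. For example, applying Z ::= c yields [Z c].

X
X ++ Y
X ++ Y ++ Y
X :: Y ++ Y ++ Y
Y :: Y ++ Y ++ Y
Z :: Y ++ Y ++ Y
c :: Y ++ Y ++ Y
c :: Z ++ Y ++ Y
c :: c ++ Y ++ Y
c :: c ++ Z ++ Y
c :: c ++ c ++ Y
c :: c ++ c ++ Z
c :: c ++ c ++ c

[X [X [X [X [Y [Z c]]] :: [Y [Z c]]] ++ [Y [Z c]]] ++ [Y [Z c]]]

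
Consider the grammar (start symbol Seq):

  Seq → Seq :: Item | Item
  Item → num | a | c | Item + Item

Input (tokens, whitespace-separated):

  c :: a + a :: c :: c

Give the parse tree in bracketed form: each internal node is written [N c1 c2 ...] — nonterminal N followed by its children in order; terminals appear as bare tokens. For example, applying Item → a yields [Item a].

Seq
Seq :: Item
Seq :: Item :: Item
Seq :: Item :: Item :: Item
Item :: Item :: Item :: Item
c :: Item :: Item :: Item
c :: Item + Item :: Item :: Item
c :: a + Item :: Item :: Item
c :: a + a :: Item :: Item
c :: a + a :: c :: Item
c :: a + a :: c :: c

[Seq [Seq [Seq [Seq [Item c]] :: [Item [Item a] + [Item a]]] :: [Item c]] :: [Item c]]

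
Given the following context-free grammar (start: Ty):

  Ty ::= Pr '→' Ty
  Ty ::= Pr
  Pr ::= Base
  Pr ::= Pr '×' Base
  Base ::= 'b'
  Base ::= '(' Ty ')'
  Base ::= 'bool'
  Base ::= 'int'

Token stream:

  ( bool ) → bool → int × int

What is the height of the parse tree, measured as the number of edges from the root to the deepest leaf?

[Ty [Pr [Base ( [Ty [Pr [Base bool]]] )]] → [Ty [Pr [Base bool]] → [Ty [Pr [Pr [Base int]] × [Base int]]]]]

6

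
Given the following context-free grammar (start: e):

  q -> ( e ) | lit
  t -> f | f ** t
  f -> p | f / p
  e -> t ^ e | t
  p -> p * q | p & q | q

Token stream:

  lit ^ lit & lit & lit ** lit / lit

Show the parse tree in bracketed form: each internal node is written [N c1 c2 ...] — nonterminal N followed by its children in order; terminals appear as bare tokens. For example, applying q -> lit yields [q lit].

e
t ^ e
f ^ e
p ^ e
q ^ e
lit ^ e
lit ^ t
lit ^ f ** t
lit ^ p ** t
lit ^ p & q ** t
lit ^ p & q & q ** t
lit ^ q & q & q ** t
lit ^ lit & q & q ** t
lit ^ lit & lit & q ** t
lit ^ lit & lit & lit ** t
lit ^ lit & lit & lit ** f
lit ^ lit & lit & lit ** f / p
lit ^ lit & lit & lit ** p / p
lit ^ lit & lit & lit ** q / p
lit ^ lit & lit & lit ** lit / p
lit ^ lit & lit & lit ** lit / q
lit ^ lit & lit & lit ** lit / lit

[e [t [f [p [q lit]]]] ^ [e [t [f [p [p [p [q lit]] & [q lit]] & [q lit]]] ** [t [f [f [p [q lit]]] / [p [q lit]]]]]]]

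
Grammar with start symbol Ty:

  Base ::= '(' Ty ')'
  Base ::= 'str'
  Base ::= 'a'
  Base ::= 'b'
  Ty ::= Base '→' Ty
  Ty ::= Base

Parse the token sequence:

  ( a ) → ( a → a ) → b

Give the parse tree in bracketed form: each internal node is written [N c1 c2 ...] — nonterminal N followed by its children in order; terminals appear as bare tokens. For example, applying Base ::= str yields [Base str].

Ty
Base → Ty
( Ty ) → Ty
( Base ) → Ty
( a ) → Ty
( a ) → Base → Ty
( a ) → ( Ty ) → Ty
( a ) → ( Base → Ty ) → Ty
( a ) → ( a → Ty ) → Ty
( a ) → ( a → Base ) → Ty
( a ) → ( a → a ) → Ty
( a ) → ( a → a ) → Base
( a ) → ( a → a ) → b

[Ty [Base ( [Ty [Base a]] )] → [Ty [Base ( [Ty [Base a] → [Ty [Base a]]] )] → [Ty [Base b]]]]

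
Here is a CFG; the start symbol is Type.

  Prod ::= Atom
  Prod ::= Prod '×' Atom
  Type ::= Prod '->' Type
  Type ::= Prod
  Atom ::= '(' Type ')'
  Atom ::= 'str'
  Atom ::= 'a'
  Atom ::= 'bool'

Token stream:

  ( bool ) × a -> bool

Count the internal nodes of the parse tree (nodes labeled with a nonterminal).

[Type [Prod [Prod [Atom ( [Type [Prod [Atom bool]]] )]] × [Atom a]] -> [Type [Prod [Atom bool]]]]

11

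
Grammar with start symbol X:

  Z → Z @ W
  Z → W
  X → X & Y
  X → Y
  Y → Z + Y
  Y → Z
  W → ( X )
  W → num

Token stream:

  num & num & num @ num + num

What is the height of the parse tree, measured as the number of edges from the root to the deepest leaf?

6

[X [X [X [Y [Z [W num]]]] & [Y [Z [W num]]]] & [Y [Z [Z [W num]] @ [W num]] + [Y [Z [W num]]]]]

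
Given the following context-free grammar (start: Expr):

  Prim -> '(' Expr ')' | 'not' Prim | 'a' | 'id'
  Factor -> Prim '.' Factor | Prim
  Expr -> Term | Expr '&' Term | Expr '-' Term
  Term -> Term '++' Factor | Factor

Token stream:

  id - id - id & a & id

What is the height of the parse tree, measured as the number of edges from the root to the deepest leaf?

8

[Expr [Expr [Expr [Expr [Expr [Term [Factor [Prim id]]]] - [Term [Factor [Prim id]]]] - [Term [Factor [Prim id]]]] & [Term [Factor [Prim a]]]] & [Term [Factor [Prim id]]]]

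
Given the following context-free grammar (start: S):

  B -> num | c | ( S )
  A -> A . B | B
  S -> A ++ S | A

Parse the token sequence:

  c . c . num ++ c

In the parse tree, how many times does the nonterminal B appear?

[S [A [A [A [B c]] . [B c]] . [B num]] ++ [S [A [B c]]]]

4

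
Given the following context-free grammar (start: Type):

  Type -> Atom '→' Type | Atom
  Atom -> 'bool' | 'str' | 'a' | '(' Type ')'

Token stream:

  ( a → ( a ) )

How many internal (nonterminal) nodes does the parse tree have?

[Type [Atom ( [Type [Atom a] → [Type [Atom ( [Type [Atom a]] )]]] )]]

8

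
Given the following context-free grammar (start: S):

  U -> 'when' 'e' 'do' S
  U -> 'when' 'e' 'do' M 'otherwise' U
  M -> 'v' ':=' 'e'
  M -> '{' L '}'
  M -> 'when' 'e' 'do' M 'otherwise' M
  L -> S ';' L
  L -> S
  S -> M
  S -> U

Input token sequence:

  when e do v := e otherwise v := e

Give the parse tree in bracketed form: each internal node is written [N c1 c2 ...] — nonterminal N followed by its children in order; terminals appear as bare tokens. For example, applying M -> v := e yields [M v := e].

[S [M when e do [M v := e] otherwise [M v := e]]]

S
M
when e do M otherwise M
when e do v := e otherwise M
when e do v := e otherwise v := e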